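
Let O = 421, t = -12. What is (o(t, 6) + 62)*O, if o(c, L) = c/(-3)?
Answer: 27786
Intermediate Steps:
o(c, L) = -c/3 (o(c, L) = c*(-⅓) = -c/3)
(o(t, 6) + 62)*O = (-⅓*(-12) + 62)*421 = (4 + 62)*421 = 66*421 = 27786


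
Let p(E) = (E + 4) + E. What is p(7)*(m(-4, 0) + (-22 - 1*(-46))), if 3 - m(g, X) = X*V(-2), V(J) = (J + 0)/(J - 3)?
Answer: 486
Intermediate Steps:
V(J) = J/(-3 + J)
p(E) = 4 + 2*E (p(E) = (4 + E) + E = 4 + 2*E)
m(g, X) = 3 - 2*X/5 (m(g, X) = 3 - X*(-2/(-3 - 2)) = 3 - X*(-2/(-5)) = 3 - X*(-2*(-⅕)) = 3 - X*2/5 = 3 - 2*X/5)
p(7)*(m(-4, 0) + (-22 - 1*(-46))) = (4 + 2*7)*((3 - ⅖*0) + (-22 - 1*(-46))) = (4 + 14)*((3 + 0) + (-22 + 46)) = 18*(3 + 24) = 18*27 = 486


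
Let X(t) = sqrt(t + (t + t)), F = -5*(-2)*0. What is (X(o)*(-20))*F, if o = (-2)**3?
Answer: 0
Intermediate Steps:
o = -8
F = 0 (F = 10*0 = 0)
X(t) = sqrt(3)*sqrt(t) (X(t) = sqrt(t + 2*t) = sqrt(3*t) = sqrt(3)*sqrt(t))
(X(o)*(-20))*F = ((sqrt(3)*sqrt(-8))*(-20))*0 = ((sqrt(3)*(2*I*sqrt(2)))*(-20))*0 = ((2*I*sqrt(6))*(-20))*0 = -40*I*sqrt(6)*0 = 0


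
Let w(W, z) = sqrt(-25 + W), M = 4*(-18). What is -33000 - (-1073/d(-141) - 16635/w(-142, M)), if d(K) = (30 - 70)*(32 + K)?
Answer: -143878927/4360 - 16635*I*sqrt(167)/167 ≈ -33000.0 - 1287.3*I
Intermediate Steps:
M = -72
d(K) = -1280 - 40*K (d(K) = -40*(32 + K) = -1280 - 40*K)
-33000 - (-1073/d(-141) - 16635/w(-142, M)) = -33000 - (-1073/(-1280 - 40*(-141)) - 16635/sqrt(-25 - 142)) = -33000 - (-1073/(-1280 + 5640) - 16635*(-I*sqrt(167)/167)) = -33000 - (-1073/4360 - 16635*(-I*sqrt(167)/167)) = -33000 - (-1073*1/4360 - (-16635)*I*sqrt(167)/167) = -33000 - (-1073/4360 + 16635*I*sqrt(167)/167) = -33000 + (1073/4360 - 16635*I*sqrt(167)/167) = -143878927/4360 - 16635*I*sqrt(167)/167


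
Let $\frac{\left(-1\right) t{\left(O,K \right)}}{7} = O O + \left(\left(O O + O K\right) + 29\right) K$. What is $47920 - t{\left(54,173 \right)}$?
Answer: $14947889$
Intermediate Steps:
$t{\left(O,K \right)} = - 7 O^{2} - 7 K \left(29 + O^{2} + K O\right)$ ($t{\left(O,K \right)} = - 7 \left(O O + \left(\left(O O + O K\right) + 29\right) K\right) = - 7 \left(O^{2} + \left(\left(O^{2} + K O\right) + 29\right) K\right) = - 7 \left(O^{2} + \left(29 + O^{2} + K O\right) K\right) = - 7 \left(O^{2} + K \left(29 + O^{2} + K O\right)\right) = - 7 O^{2} - 7 K \left(29 + O^{2} + K O\right)$)
$47920 - t{\left(54,173 \right)} = 47920 - \left(\left(-203\right) 173 - 7 \cdot 54^{2} - 1211 \cdot 54^{2} - 378 \cdot 173^{2}\right) = 47920 - \left(-35119 - 20412 - 1211 \cdot 2916 - 378 \cdot 29929\right) = 47920 - \left(-35119 - 20412 - 3531276 - 11313162\right) = 47920 - -14899969 = 47920 + 14899969 = 14947889$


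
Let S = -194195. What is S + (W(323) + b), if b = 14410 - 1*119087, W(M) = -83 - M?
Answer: -299278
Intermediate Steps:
b = -104677 (b = 14410 - 119087 = -104677)
S + (W(323) + b) = -194195 + ((-83 - 1*323) - 104677) = -194195 + ((-83 - 323) - 104677) = -194195 + (-406 - 104677) = -194195 - 105083 = -299278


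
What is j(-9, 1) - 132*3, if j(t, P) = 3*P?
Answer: -393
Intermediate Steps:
j(-9, 1) - 132*3 = 3*1 - 132*3 = 3 - 396 = -393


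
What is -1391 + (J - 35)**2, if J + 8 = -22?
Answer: 2834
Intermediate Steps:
J = -30 (J = -8 - 22 = -30)
-1391 + (J - 35)**2 = -1391 + (-30 - 35)**2 = -1391 + (-65)**2 = -1391 + 4225 = 2834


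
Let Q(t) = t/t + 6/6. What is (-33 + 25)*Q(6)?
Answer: -16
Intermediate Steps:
Q(t) = 2 (Q(t) = 1 + 6*(⅙) = 1 + 1 = 2)
(-33 + 25)*Q(6) = (-33 + 25)*2 = -8*2 = -16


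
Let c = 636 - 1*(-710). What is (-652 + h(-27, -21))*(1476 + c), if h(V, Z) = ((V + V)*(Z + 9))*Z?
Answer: -40241720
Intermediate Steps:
h(V, Z) = 2*V*Z*(9 + Z) (h(V, Z) = ((2*V)*(9 + Z))*Z = (2*V*(9 + Z))*Z = 2*V*Z*(9 + Z))
c = 1346 (c = 636 + 710 = 1346)
(-652 + h(-27, -21))*(1476 + c) = (-652 + 2*(-27)*(-21)*(9 - 21))*(1476 + 1346) = (-652 + 2*(-27)*(-21)*(-12))*2822 = (-652 - 13608)*2822 = -14260*2822 = -40241720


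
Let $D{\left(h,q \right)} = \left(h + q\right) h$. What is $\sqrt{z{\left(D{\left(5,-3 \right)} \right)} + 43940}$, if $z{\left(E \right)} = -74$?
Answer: $3 \sqrt{4874} \approx 209.44$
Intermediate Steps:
$D{\left(h,q \right)} = h \left(h + q\right)$
$\sqrt{z{\left(D{\left(5,-3 \right)} \right)} + 43940} = \sqrt{-74 + 43940} = \sqrt{43866} = 3 \sqrt{4874}$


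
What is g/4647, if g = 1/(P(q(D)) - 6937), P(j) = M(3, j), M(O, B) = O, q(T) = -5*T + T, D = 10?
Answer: -1/32222298 ≈ -3.1034e-8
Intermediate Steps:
q(T) = -4*T
P(j) = 3
g = -1/6934 (g = 1/(3 - 6937) = 1/(-6934) = -1/6934 ≈ -0.00014422)
g/4647 = -1/6934/4647 = -1/6934*1/4647 = -1/32222298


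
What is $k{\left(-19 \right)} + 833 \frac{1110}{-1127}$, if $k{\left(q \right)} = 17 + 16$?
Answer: $- \frac{18111}{23} \approx -787.43$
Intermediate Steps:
$k{\left(q \right)} = 33$
$k{\left(-19 \right)} + 833 \frac{1110}{-1127} = 33 + 833 \frac{1110}{-1127} = 33 + 833 \cdot 1110 \left(- \frac{1}{1127}\right) = 33 + 833 \left(- \frac{1110}{1127}\right) = 33 - \frac{18870}{23} = - \frac{18111}{23}$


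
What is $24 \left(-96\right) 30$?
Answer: $-69120$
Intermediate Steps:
$24 \left(-96\right) 30 = \left(-2304\right) 30 = -69120$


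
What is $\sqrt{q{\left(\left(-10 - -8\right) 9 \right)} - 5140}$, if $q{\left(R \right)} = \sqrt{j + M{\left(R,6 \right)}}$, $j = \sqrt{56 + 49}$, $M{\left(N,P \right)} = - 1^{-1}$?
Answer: $\sqrt{-5140 + \sqrt{-1 + \sqrt{105}}} \approx 71.673 i$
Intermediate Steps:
$M{\left(N,P \right)} = -1$ ($M{\left(N,P \right)} = \left(-1\right) 1 = -1$)
$j = \sqrt{105} \approx 10.247$
$q{\left(R \right)} = \sqrt{-1 + \sqrt{105}}$ ($q{\left(R \right)} = \sqrt{\sqrt{105} - 1} = \sqrt{-1 + \sqrt{105}}$)
$\sqrt{q{\left(\left(-10 - -8\right) 9 \right)} - 5140} = \sqrt{\sqrt{-1 + \sqrt{105}} - 5140} = \sqrt{-5140 + \sqrt{-1 + \sqrt{105}}}$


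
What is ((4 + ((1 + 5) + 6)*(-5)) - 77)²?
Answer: 17689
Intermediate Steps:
((4 + ((1 + 5) + 6)*(-5)) - 77)² = ((4 + (6 + 6)*(-5)) - 77)² = ((4 + 12*(-5)) - 77)² = ((4 - 60) - 77)² = (-56 - 77)² = (-133)² = 17689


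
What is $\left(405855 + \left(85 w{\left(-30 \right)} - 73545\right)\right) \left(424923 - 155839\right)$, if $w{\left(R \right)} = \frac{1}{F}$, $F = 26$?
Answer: $\frac{1162462388590}{13} \approx 8.942 \cdot 10^{10}$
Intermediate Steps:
$w{\left(R \right)} = \frac{1}{26}$
$\left(405855 + \left(85 w{\left(-30 \right)} - 73545\right)\right) \left(424923 - 155839\right) = \left(405855 + \left(85 \cdot \frac{1}{26} - 73545\right)\right) \left(424923 - 155839\right) = \left(405855 + \left(\frac{85}{26} - 73545\right)\right) 269084 = \left(405855 - \frac{1912085}{26}\right) 269084 = \frac{8640145}{26} \cdot 269084 = \frac{1162462388590}{13}$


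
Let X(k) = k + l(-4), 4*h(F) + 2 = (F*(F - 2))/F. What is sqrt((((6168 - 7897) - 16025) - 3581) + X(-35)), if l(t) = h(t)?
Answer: 2*I*sqrt(5343) ≈ 146.19*I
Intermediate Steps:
h(F) = -1 + F/4 (h(F) = -1/2 + ((F*(F - 2))/F)/4 = -1/2 + ((F*(-2 + F))/F)/4 = -1/2 + (-2 + F)/4 = -1/2 + (-1/2 + F/4) = -1 + F/4)
l(t) = -1 + t/4
X(k) = -2 + k (X(k) = k + (-1 + (1/4)*(-4)) = k + (-1 - 1) = k - 2 = -2 + k)
sqrt((((6168 - 7897) - 16025) - 3581) + X(-35)) = sqrt((((6168 - 7897) - 16025) - 3581) + (-2 - 35)) = sqrt(((-1729 - 16025) - 3581) - 37) = sqrt((-17754 - 3581) - 37) = sqrt(-21335 - 37) = sqrt(-21372) = 2*I*sqrt(5343)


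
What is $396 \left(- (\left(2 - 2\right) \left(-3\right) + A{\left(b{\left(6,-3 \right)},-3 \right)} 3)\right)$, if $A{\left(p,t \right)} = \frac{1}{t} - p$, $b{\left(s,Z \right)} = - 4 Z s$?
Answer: $85932$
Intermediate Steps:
$b{\left(s,Z \right)} = - 4 Z s$
$396 \left(- (\left(2 - 2\right) \left(-3\right) + A{\left(b{\left(6,-3 \right)},-3 \right)} 3)\right) = 396 \left(- (\left(2 - 2\right) \left(-3\right) + \left(\frac{1}{-3} - \left(-4\right) \left(-3\right) 6\right) 3)\right) = 396 \left(- (0 \left(-3\right) + \left(- \frac{1}{3} - 72\right) 3)\right) = 396 \left(- (0 + \left(- \frac{1}{3} - 72\right) 3)\right) = 396 \left(- (0 - 217)\right) = 396 \left(\left(-1\right) \left(-217\right)\right) = 396 \cdot 217 = 85932$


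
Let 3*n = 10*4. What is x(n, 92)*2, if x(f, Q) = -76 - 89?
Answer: -330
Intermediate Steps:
n = 40/3 (n = (10*4)/3 = (⅓)*40 = 40/3 ≈ 13.333)
x(f, Q) = -165
x(n, 92)*2 = -165*2 = -330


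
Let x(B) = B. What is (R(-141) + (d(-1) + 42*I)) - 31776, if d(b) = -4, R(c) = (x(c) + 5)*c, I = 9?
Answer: -12226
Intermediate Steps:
R(c) = c*(5 + c) (R(c) = (c + 5)*c = (5 + c)*c = c*(5 + c))
(R(-141) + (d(-1) + 42*I)) - 31776 = (-141*(5 - 141) + (-4 + 42*9)) - 31776 = (-141*(-136) + (-4 + 378)) - 31776 = (19176 + 374) - 31776 = 19550 - 31776 = -12226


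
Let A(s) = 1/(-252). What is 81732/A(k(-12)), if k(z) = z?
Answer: -20596464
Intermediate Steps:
A(s) = -1/252
81732/A(k(-12)) = 81732/(-1/252) = 81732*(-252) = -20596464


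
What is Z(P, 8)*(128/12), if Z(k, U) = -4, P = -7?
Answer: -128/3 ≈ -42.667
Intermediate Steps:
Z(P, 8)*(128/12) = -512/12 = -4*32/3 = -128/3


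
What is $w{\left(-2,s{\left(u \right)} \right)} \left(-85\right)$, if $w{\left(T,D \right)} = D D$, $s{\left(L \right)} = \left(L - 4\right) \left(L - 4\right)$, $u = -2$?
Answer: $-110160$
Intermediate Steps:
$s{\left(L \right)} = \left(-4 + L\right)^{2}$ ($s{\left(L \right)} = \left(-4 + L\right) \left(-4 + L\right) = \left(-4 + L\right)^{2}$)
$w{\left(T,D \right)} = D^{2}$
$w{\left(-2,s{\left(u \right)} \right)} \left(-85\right) = \left(\left(-4 - 2\right)^{2}\right)^{2} \left(-85\right) = \left(\left(-6\right)^{2}\right)^{2} \left(-85\right) = 36^{2} \left(-85\right) = 1296 \left(-85\right) = -110160$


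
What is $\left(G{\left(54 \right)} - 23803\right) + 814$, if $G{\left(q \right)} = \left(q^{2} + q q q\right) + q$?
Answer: $137445$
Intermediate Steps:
$G{\left(q \right)} = q + q^{2} + q^{3}$ ($G{\left(q \right)} = \left(q^{2} + q^{2} q\right) + q = \left(q^{2} + q^{3}\right) + q = q + q^{2} + q^{3}$)
$\left(G{\left(54 \right)} - 23803\right) + 814 = \left(54 \left(1 + 54 + 54^{2}\right) - 23803\right) + 814 = \left(54 \left(1 + 54 + 2916\right) - 23803\right) + 814 = \left(54 \cdot 2971 - 23803\right) + 814 = \left(160434 - 23803\right) + 814 = 136631 + 814 = 137445$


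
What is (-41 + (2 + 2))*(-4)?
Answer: 148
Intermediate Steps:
(-41 + (2 + 2))*(-4) = (-41 + 4)*(-4) = -37*(-4) = 148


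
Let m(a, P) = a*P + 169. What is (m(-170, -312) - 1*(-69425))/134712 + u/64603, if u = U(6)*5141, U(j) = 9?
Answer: 786417435/483488852 ≈ 1.6265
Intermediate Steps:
m(a, P) = 169 + P*a (m(a, P) = P*a + 169 = 169 + P*a)
u = 46269 (u = 9*5141 = 46269)
(m(-170, -312) - 1*(-69425))/134712 + u/64603 = ((169 - 312*(-170)) - 1*(-69425))/134712 + 46269/64603 = ((169 + 53040) + 69425)*(1/134712) + 46269*(1/64603) = (53209 + 69425)*(1/134712) + 46269/64603 = 122634*(1/134712) + 46269/64603 = 6813/7484 + 46269/64603 = 786417435/483488852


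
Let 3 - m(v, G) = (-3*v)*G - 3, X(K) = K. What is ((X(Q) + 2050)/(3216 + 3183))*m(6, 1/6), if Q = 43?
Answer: 2093/711 ≈ 2.9437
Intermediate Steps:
m(v, G) = 6 + 3*G*v (m(v, G) = 3 - ((-3*v)*G - 3) = 3 - (-3*G*v - 3) = 3 - (-3 - 3*G*v) = 3 + (3 + 3*G*v) = 6 + 3*G*v)
((X(Q) + 2050)/(3216 + 3183))*m(6, 1/6) = ((43 + 2050)/(3216 + 3183))*(6 + 3*6/6) = (2093/6399)*(6 + 3*(⅙)*6) = (2093*(1/6399))*(6 + 3) = (2093/6399)*9 = 2093/711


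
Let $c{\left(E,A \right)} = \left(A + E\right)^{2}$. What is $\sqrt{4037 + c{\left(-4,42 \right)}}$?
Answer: $3 \sqrt{609} \approx 74.034$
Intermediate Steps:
$\sqrt{4037 + c{\left(-4,42 \right)}} = \sqrt{4037 + \left(42 - 4\right)^{2}} = \sqrt{4037 + 38^{2}} = \sqrt{4037 + 1444} = \sqrt{5481} = 3 \sqrt{609}$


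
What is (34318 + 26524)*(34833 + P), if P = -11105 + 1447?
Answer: 1531697350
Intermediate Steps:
P = -9658
(34318 + 26524)*(34833 + P) = (34318 + 26524)*(34833 - 9658) = 60842*25175 = 1531697350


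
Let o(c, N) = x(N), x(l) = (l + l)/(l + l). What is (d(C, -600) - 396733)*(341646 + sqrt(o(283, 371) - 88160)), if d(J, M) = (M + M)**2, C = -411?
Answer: 356427997482 + 1043267*I*sqrt(88159) ≈ 3.5643e+11 + 3.0976e+8*I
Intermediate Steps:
x(l) = 1 (x(l) = (2*l)/((2*l)) = (2*l)*(1/(2*l)) = 1)
o(c, N) = 1
d(J, M) = 4*M**2 (d(J, M) = (2*M)**2 = 4*M**2)
(d(C, -600) - 396733)*(341646 + sqrt(o(283, 371) - 88160)) = (4*(-600)**2 - 396733)*(341646 + sqrt(1 - 88160)) = (4*360000 - 396733)*(341646 + sqrt(-88159)) = (1440000 - 396733)*(341646 + I*sqrt(88159)) = 1043267*(341646 + I*sqrt(88159)) = 356427997482 + 1043267*I*sqrt(88159)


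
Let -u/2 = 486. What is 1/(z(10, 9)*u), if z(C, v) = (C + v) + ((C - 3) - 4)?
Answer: -1/21384 ≈ -4.6764e-5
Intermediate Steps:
u = -972 (u = -2*486 = -972)
z(C, v) = -7 + v + 2*C (z(C, v) = (C + v) + ((-3 + C) - 4) = (C + v) + (-7 + C) = -7 + v + 2*C)
1/(z(10, 9)*u) = 1/((-7 + 9 + 2*10)*(-972)) = 1/((-7 + 9 + 20)*(-972)) = 1/(22*(-972)) = 1/(-21384) = -1/21384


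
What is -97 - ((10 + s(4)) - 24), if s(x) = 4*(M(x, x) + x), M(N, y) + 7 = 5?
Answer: -91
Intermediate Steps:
M(N, y) = -2 (M(N, y) = -7 + 5 = -2)
s(x) = -8 + 4*x (s(x) = 4*(-2 + x) = -8 + 4*x)
-97 - ((10 + s(4)) - 24) = -97 - ((10 + (-8 + 4*4)) - 24) = -97 - ((10 + (-8 + 16)) - 24) = -97 - ((10 + 8) - 24) = -97 - (18 - 24) = -97 - 1*(-6) = -97 + 6 = -91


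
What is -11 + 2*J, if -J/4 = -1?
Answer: -3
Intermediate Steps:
J = 4 (J = -4*(-1) = 4)
-11 + 2*J = -11 + 2*4 = -11 + 8 = -3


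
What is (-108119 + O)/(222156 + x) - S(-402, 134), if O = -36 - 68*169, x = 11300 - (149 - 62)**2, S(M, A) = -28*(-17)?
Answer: -107641859/225887 ≈ -476.53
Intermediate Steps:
S(M, A) = 476
x = 3731 (x = 11300 - 1*87**2 = 11300 - 1*7569 = 11300 - 7569 = 3731)
O = -11528 (O = -36 - 11492 = -11528)
(-108119 + O)/(222156 + x) - S(-402, 134) = (-108119 - 11528)/(222156 + 3731) - 1*476 = -119647/225887 - 476 = -107641859/225887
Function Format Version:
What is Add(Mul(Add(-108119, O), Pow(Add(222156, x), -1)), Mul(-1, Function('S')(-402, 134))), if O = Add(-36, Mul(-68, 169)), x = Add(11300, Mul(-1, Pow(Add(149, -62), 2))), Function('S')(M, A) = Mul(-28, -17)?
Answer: Rational(-107641859, 225887) ≈ -476.53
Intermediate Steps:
Function('S')(M, A) = 476
x = 3731 (x = Add(11300, Mul(-1, Pow(87, 2))) = Add(11300, Mul(-1, 7569)) = Add(11300, -7569) = 3731)
O = -11528 (O = Add(-36, -11492) = -11528)
Add(Mul(Add(-108119, O), Pow(Add(222156, x), -1)), Mul(-1, Function('S')(-402, 134))) = Add(Mul(Add(-108119, -11528), Pow(Add(222156, 3731), -1)), Mul(-1, 476)) = Add(Mul(-119647, Pow(225887, -1)), -476) = Add(Mul(-119647, Rational(1, 225887)), -476) = Add(Rational(-119647, 225887), -476) = Rational(-107641859, 225887)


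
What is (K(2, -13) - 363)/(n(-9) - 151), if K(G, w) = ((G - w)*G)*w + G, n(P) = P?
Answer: 751/160 ≈ 4.6937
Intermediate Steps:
K(G, w) = G + G*w*(G - w) (K(G, w) = (G*(G - w))*w + G = G*w*(G - w) + G = G + G*w*(G - w))
(K(2, -13) - 363)/(n(-9) - 151) = (2*(1 - 1*(-13)**2 + 2*(-13)) - 363)/(-9 - 151) = (2*(1 - 1*169 - 26) - 363)/(-160) = (2*(1 - 169 - 26) - 363)*(-1/160) = (2*(-194) - 363)*(-1/160) = (-388 - 363)*(-1/160) = -751*(-1/160) = 751/160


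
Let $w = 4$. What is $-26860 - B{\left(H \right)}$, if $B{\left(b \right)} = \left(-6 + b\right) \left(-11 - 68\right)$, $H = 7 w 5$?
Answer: $-16274$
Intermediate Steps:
$H = 140$ ($H = 7 \cdot 4 \cdot 5 = 28 \cdot 5 = 140$)
$B{\left(b \right)} = 474 - 79 b$ ($B{\left(b \right)} = \left(-6 + b\right) \left(-79\right) = 474 - 79 b$)
$-26860 - B{\left(H \right)} = -26860 - \left(474 - 11060\right) = -26860 - -10586 = -26860 + 10586 = -16274$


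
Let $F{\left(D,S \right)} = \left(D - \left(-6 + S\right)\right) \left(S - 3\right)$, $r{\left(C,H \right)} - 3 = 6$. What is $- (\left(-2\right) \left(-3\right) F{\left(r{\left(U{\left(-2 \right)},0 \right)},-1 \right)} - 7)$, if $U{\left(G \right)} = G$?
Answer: $391$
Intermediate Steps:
$r{\left(C,H \right)} = 9$ ($r{\left(C,H \right)} = 3 + 6 = 9$)
$F{\left(D,S \right)} = \left(-3 + S\right) \left(6 + D - S\right)$ ($F{\left(D,S \right)} = \left(6 + D - S\right) \left(-3 + S\right) = \left(-3 + S\right) \left(6 + D - S\right)$)
$- (\left(-2\right) \left(-3\right) F{\left(r{\left(U{\left(-2 \right)},0 \right)},-1 \right)} - 7) = - (\left(-2\right) \left(-3\right) \left(-18 - \left(-1\right)^{2} - 27 + 9 \left(-1\right) + 9 \left(-1\right)\right) - 7) = - (6 \left(-18 - 1 - 27 - 9 - 9\right) - 7) = - (6 \left(-64\right) - 7) = - (-384 - 7) = \left(-1\right) \left(-391\right) = 391$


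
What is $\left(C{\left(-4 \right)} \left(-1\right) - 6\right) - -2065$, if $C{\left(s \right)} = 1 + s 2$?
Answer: $2066$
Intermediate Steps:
$C{\left(s \right)} = 1 + 2 s$
$\left(C{\left(-4 \right)} \left(-1\right) - 6\right) - -2065 = \left(\left(1 + 2 \left(-4\right)\right) \left(-1\right) - 6\right) - -2065 = \left(\left(1 - 8\right) \left(-1\right) - 6\right) + 2065 = \left(\left(-7\right) \left(-1\right) - 6\right) + 2065 = \left(7 - 6\right) + 2065 = 1 + 2065 = 2066$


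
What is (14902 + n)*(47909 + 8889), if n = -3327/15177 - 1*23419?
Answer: -2447346984376/5059 ≈ -4.8376e+8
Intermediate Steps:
n = -118477830/5059 (n = -3327*1/15177 - 23419 = -1109/5059 - 23419 = -118477830/5059 ≈ -23419.)
(14902 + n)*(47909 + 8889) = (14902 - 118477830/5059)*(47909 + 8889) = -43088612/5059*56798 = -2447346984376/5059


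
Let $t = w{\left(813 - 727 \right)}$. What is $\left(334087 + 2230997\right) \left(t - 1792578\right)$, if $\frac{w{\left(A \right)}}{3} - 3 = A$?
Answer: $-4597428269124$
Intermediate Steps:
$w{\left(A \right)} = 9 + 3 A$
$t = 267$ ($t = 9 + 3 \left(813 - 727\right) = 9 + 3 \cdot 86 = 9 + 258 = 267$)
$\left(334087 + 2230997\right) \left(t - 1792578\right) = \left(334087 + 2230997\right) \left(267 - 1792578\right) = 2565084 \left(-1792311\right) = -4597428269124$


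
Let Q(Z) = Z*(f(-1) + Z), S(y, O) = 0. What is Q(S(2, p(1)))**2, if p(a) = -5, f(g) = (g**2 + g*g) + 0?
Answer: 0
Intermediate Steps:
f(g) = 2*g**2 (f(g) = (g**2 + g**2) + 0 = 2*g**2 + 0 = 2*g**2)
Q(Z) = Z*(2 + Z) (Q(Z) = Z*(2*(-1)**2 + Z) = Z*(2*1 + Z) = Z*(2 + Z))
Q(S(2, p(1)))**2 = (0*(2 + 0))**2 = (0*2)**2 = 0**2 = 0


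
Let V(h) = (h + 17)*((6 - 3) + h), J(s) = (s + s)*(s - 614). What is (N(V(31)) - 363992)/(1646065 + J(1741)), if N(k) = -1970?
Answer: -365962/5570279 ≈ -0.065699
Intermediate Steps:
J(s) = 2*s*(-614 + s) (J(s) = (2*s)*(-614 + s) = 2*s*(-614 + s))
V(h) = (3 + h)*(17 + h) (V(h) = (17 + h)*(3 + h) = (3 + h)*(17 + h))
(N(V(31)) - 363992)/(1646065 + J(1741)) = (-1970 - 363992)/(1646065 + 2*1741*(-614 + 1741)) = -365962/(1646065 + 2*1741*1127) = -365962/(1646065 + 3924214) = -365962/5570279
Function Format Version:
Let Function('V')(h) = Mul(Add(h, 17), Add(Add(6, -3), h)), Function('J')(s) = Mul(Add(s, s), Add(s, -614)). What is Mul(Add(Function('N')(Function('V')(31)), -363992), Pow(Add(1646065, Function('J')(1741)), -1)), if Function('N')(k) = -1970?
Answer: Rational(-365962, 5570279) ≈ -0.065699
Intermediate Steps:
Function('J')(s) = Mul(2, s, Add(-614, s)) (Function('J')(s) = Mul(Mul(2, s), Add(-614, s)) = Mul(2, s, Add(-614, s)))
Function('V')(h) = Mul(Add(3, h), Add(17, h)) (Function('V')(h) = Mul(Add(17, h), Add(3, h)) = Mul(Add(3, h), Add(17, h)))
Mul(Add(Function('N')(Function('V')(31)), -363992), Pow(Add(1646065, Function('J')(1741)), -1)) = Mul(Add(-1970, -363992), Pow(Add(1646065, Mul(2, 1741, Add(-614, 1741))), -1)) = Mul(-365962, Pow(Add(1646065, Mul(2, 1741, 1127)), -1)) = Mul(-365962, Pow(Add(1646065, 3924214), -1)) = Mul(-365962, Pow(5570279, -1)) = Mul(-365962, Rational(1, 5570279)) = Rational(-365962, 5570279)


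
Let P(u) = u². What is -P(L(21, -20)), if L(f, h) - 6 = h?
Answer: -196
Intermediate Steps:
L(f, h) = 6 + h
-P(L(21, -20)) = -(6 - 20)² = -1*(-14)² = -1*196 = -196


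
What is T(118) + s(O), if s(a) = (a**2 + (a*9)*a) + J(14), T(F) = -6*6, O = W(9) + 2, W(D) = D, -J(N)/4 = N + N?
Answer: 1062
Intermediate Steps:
J(N) = -8*N (J(N) = -4*(N + N) = -8*N)
O = 11 (O = 9 + 2 = 11)
T(F) = -36
s(a) = -112 + 10*a**2 (s(a) = (a**2 + (a*9)*a) - 8*14 = (a**2 + (9*a)*a) - 112 = (a**2 + 9*a**2) - 112 = 10*a**2 - 112 = -112 + 10*a**2)
T(118) + s(O) = -36 + (-112 + 10*11**2) = -36 + (-112 + 10*121) = -36 + (-112 + 1210) = -36 + 1098 = 1062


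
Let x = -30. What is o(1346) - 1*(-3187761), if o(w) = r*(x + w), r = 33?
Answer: 3231189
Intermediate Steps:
o(w) = -990 + 33*w (o(w) = 33*(-30 + w) = -990 + 33*w)
o(1346) - 1*(-3187761) = (-990 + 33*1346) - 1*(-3187761) = (-990 + 44418) + 3187761 = 43428 + 3187761 = 3231189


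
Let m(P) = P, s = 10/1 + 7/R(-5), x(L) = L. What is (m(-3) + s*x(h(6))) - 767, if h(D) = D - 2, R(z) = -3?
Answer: -2218/3 ≈ -739.33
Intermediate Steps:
h(D) = -2 + D
s = 23/3 (s = 10/1 + 7/(-3) = 10*1 + 7*(-1/3) = 10 - 7/3 = 23/3 ≈ 7.6667)
(m(-3) + s*x(h(6))) - 767 = (-3 + 23*(-2 + 6)/3) - 767 = (-3 + (23/3)*4) - 767 = (-3 + 92/3) - 767 = 83/3 - 767 = -2218/3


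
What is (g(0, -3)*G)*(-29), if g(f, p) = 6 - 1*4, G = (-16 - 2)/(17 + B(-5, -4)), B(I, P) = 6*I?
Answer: -1044/13 ≈ -80.308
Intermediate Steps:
G = 18/13 (G = (-16 - 2)/(17 + 6*(-5)) = -18/(17 - 30) = -18/(-13) = -18*(-1/13) = 18/13 ≈ 1.3846)
g(f, p) = 2 (g(f, p) = 6 - 4 = 2)
(g(0, -3)*G)*(-29) = (2*(18/13))*(-29) = (36/13)*(-29) = -1044/13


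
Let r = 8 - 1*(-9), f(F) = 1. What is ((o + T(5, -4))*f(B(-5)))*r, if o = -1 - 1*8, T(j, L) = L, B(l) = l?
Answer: -221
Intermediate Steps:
o = -9 (o = -1 - 8 = -9)
r = 17 (r = 8 + 9 = 17)
((o + T(5, -4))*f(B(-5)))*r = ((-9 - 4)*1)*17 = -13*1*17 = -13*17 = -221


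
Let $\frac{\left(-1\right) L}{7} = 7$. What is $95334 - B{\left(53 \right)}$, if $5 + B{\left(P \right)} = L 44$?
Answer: $97495$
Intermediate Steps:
$L = -49$ ($L = \left(-7\right) 7 = -49$)
$B{\left(P \right)} = -2161$ ($B{\left(P \right)} = -5 - 2156 = -2161$)
$95334 - B{\left(53 \right)} = 95334 - -2161 = 95334 + 2161 = 97495$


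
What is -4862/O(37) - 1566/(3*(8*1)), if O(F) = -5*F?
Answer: -28837/740 ≈ -38.969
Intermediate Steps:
-4862/O(37) - 1566/(3*(8*1)) = -4862/((-5*37)) - 1566/(3*(8*1)) = -4862/(-185) - 1566/(3*8) = -4862*(-1/185) - 1566/24 = 4862/185 - 1566*1/24 = 4862/185 - 261/4 = -28837/740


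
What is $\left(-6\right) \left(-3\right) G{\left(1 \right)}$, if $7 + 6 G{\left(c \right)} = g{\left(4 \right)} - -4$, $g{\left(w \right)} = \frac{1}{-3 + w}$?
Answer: $-6$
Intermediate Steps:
$G{\left(c \right)} = - \frac{1}{3}$ ($G{\left(c \right)} = - \frac{7}{6} + \frac{\frac{1}{-3 + 4} - -4}{6} = - \frac{7}{6} + \frac{1^{-1} + 4}{6} = - \frac{7}{6} + \frac{1 + 4}{6} = - \frac{7}{6} + \frac{1}{6} \cdot 5 = - \frac{7}{6} + \frac{5}{6} = - \frac{1}{3}$)
$\left(-6\right) \left(-3\right) G{\left(1 \right)} = \left(-6\right) \left(-3\right) \left(- \frac{1}{3}\right) = 18 \left(- \frac{1}{3}\right) = -6$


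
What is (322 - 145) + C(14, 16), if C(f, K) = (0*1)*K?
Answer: 177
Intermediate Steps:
C(f, K) = 0 (C(f, K) = 0*K = 0)
(322 - 145) + C(14, 16) = (322 - 145) + 0 = 177 + 0 = 177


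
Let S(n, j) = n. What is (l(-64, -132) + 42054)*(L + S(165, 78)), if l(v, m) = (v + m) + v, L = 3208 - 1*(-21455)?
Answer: 1037661432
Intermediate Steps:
L = 24663 (L = 3208 + 21455 = 24663)
l(v, m) = m + 2*v (l(v, m) = (m + v) + v = m + 2*v)
(l(-64, -132) + 42054)*(L + S(165, 78)) = ((-132 + 2*(-64)) + 42054)*(24663 + 165) = ((-132 - 128) + 42054)*24828 = (-260 + 42054)*24828 = 41794*24828 = 1037661432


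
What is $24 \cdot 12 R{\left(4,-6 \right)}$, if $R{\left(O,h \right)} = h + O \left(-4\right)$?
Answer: $-6336$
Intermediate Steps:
$R{\left(O,h \right)} = h - 4 O$
$24 \cdot 12 R{\left(4,-6 \right)} = 24 \cdot 12 \left(-6 - 16\right) = 288 \left(-6 - 16\right) = 288 \left(-22\right) = -6336$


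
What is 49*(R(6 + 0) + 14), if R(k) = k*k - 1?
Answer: 2401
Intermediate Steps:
R(k) = -1 + k² (R(k) = k² - 1 = -1 + k²)
49*(R(6 + 0) + 14) = 49*((-1 + (6 + 0)²) + 14) = 49*((-1 + 6²) + 14) = 49*((-1 + 36) + 14) = 49*(35 + 14) = 49*49 = 2401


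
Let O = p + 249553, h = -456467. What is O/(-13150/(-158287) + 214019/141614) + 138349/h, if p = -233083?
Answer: 168516209078375446823/16313514145509251 ≈ 10330.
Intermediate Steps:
O = 16470 (O = -233083 + 249553 = 16470)
O/(-13150/(-158287) + 214019/141614) + 138349/h = 16470/(-13150/(-158287) + 214019/141614) + 138349/(-456467) = 16470/(-13150*(-1/158287) + 214019*(1/141614)) + 138349*(-1/456467) = 16470/(13150/158287 + 214019/141614) - 138349/456467 = 16470/(35738649553/22415655218) - 138349/456467 = 16470*(22415655218/35738649553) - 138349/456467 = 369185841440460/35738649553 - 138349/456467 = 168516209078375446823/16313514145509251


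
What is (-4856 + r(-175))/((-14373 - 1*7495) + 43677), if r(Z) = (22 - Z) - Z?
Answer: -4484/21809 ≈ -0.20560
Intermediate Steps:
r(Z) = 22 - 2*Z
(-4856 + r(-175))/((-14373 - 1*7495) + 43677) = (-4856 + (22 - 2*(-175)))/((-14373 - 1*7495) + 43677) = (-4856 + (22 + 350))/((-14373 - 7495) + 43677) = (-4856 + 372)/(-21868 + 43677) = -4484/21809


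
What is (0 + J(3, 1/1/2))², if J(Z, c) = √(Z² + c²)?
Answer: 13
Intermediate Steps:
(0 + J(3, 1/1/2))² = (0 + √(3² + (1/1/2)²))² = (0 + √(9 + (1/(½))²))² = (0 + √(9 + (1*2)²))² = (0 + √(9 + 2²))² = (0 + √(9 + 4))² = (0 + √13)² = (√13)² = 13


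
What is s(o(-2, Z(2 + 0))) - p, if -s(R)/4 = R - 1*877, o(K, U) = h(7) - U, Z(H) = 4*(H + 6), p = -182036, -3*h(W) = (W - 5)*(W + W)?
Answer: 557128/3 ≈ 1.8571e+5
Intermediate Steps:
h(W) = -2*W*(-5 + W)/3 (h(W) = -(W - 5)*(W + W)/3 = -(-5 + W)*2*W/3 = -2*W*(-5 + W)/3)
Z(H) = 24 + 4*H (Z(H) = 4*(6 + H) = 24 + 4*H)
o(K, U) = -28/3 - U (o(K, U) = (⅔)*7*(5 - 1*7) - U = (⅔)*7*(5 - 7) - U = (⅔)*7*(-2) - U = -28/3 - U)
s(R) = 3508 - 4*R (s(R) = -4*(R - 1*877) = -4*(R - 877) = -4*(-877 + R) = 3508 - 4*R)
s(o(-2, Z(2 + 0))) - p = (3508 - 4*(-28/3 - (24 + 4*(2 + 0)))) - 1*(-182036) = (3508 - 4*(-28/3 - (24 + 4*2))) + 182036 = (3508 - 4*(-28/3 - (24 + 8))) + 182036 = (3508 - 4*(-28/3 - 1*32)) + 182036 = (3508 - 4*(-28/3 - 32)) + 182036 = (3508 - 4*(-124/3)) + 182036 = (3508 + 496/3) + 182036 = 11020/3 + 182036 = 557128/3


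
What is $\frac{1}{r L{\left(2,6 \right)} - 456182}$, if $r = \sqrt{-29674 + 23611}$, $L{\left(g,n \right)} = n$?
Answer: $- \frac{4853}{2213853568} - \frac{3 i \sqrt{6063}}{104051117696} \approx -2.1921 \cdot 10^{-6} - 2.245 \cdot 10^{-9} i$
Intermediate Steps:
$r = i \sqrt{6063}$ ($r = \sqrt{-6063} = i \sqrt{6063} \approx 77.865 i$)
$\frac{1}{r L{\left(2,6 \right)} - 456182} = \frac{1}{i \sqrt{6063} \cdot 6 - 456182} = \frac{1}{6 i \sqrt{6063} - 456182} = \frac{1}{-456182 + 6 i \sqrt{6063}}$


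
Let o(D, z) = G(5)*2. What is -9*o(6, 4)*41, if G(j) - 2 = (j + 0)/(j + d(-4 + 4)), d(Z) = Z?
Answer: -2214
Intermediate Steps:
G(j) = 3 (G(j) = 2 + (j + 0)/(j + (-4 + 4)) = 2 + j/(j + 0) = 2 + j/j = 2 + 1 = 3)
o(D, z) = 6 (o(D, z) = 3*2 = 6)
-9*o(6, 4)*41 = -9*6*41 = -54*41 = -2214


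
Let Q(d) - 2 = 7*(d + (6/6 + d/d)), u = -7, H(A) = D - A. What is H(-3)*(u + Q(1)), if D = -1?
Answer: 32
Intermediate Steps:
H(A) = -1 - A
Q(d) = 16 + 7*d (Q(d) = 2 + 7*(d + (6/6 + d/d)) = 2 + 7*(d + (6*(1/6) + 1)) = 2 + 7*(d + (1 + 1)) = 2 + 7*(d + 2) = 2 + 7*(2 + d) = 2 + (14 + 7*d) = 16 + 7*d)
H(-3)*(u + Q(1)) = (-1 - 1*(-3))*(-7 + (16 + 7*1)) = (-1 + 3)*(-7 + (16 + 7)) = 2*(-7 + 23) = 2*16 = 32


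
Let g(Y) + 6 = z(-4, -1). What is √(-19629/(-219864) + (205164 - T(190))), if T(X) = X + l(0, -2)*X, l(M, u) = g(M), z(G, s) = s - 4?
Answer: 5*√11121683373118/36644 ≈ 455.04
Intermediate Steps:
z(G, s) = -4 + s
g(Y) = -11 (g(Y) = -6 + (-4 - 1) = -6 - 5 = -11)
l(M, u) = -11
T(X) = -10*X (T(X) = X - 11*X = -10*X)
√(-19629/(-219864) + (205164 - T(190))) = √(-19629/(-219864) + (205164 - (-10)*190)) = √(-19629*(-1/219864) + (205164 - 1*(-1900))) = √(6543/73288 + (205164 + 1900)) = √(6543/73288 + 207064) = √(15175312975/73288) = 5*√11121683373118/36644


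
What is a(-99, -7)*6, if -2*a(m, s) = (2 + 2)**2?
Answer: -48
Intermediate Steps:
a(m, s) = -8 (a(m, s) = -(2 + 2)**2/2 = -1/2*4**2 = -1/2*16 = -8)
a(-99, -7)*6 = -8*6 = -48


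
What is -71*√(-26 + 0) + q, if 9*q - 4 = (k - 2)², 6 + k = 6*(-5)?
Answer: 1448/9 - 71*I*√26 ≈ 160.89 - 362.03*I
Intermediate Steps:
k = -36 (k = -6 + 6*(-5) = -6 - 30 = -36)
q = 1448/9 (q = 4/9 + (-36 - 2)²/9 = 4/9 + (⅑)*(-38)² = 4/9 + (⅑)*1444 = 4/9 + 1444/9 = 1448/9 ≈ 160.89)
-71*√(-26 + 0) + q = -71*√(-26 + 0) + 1448/9 = -71*I*√26 + 1448/9 = 1448/9 - 71*I*√26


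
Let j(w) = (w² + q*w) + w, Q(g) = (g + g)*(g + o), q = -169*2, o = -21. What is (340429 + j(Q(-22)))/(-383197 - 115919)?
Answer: -1094163/166372 ≈ -6.5766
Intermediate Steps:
q = -338
Q(g) = 2*g*(-21 + g) (Q(g) = (g + g)*(g - 21) = (2*g)*(-21 + g) = 2*g*(-21 + g))
j(w) = w² - 337*w (j(w) = (w² - 338*w) + w = w² - 337*w)
(340429 + j(Q(-22)))/(-383197 - 115919) = (340429 + (2*(-22)*(-21 - 22))*(-337 + 2*(-22)*(-21 - 22)))/(-383197 - 115919) = (340429 + (2*(-22)*(-43))*(-337 + 2*(-22)*(-43)))/(-499116) = (340429 + 1892*(-337 + 1892))*(-1/499116) = (340429 + 1892*1555)*(-1/499116) = (340429 + 2942060)*(-1/499116) = 3282489*(-1/499116) = -1094163/166372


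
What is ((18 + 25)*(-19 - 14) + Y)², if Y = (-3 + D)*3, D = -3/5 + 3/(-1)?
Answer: 51753636/25 ≈ 2.0701e+6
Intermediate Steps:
D = -18/5 (D = -3*⅕ + 3*(-1) = -⅗ - 3 = -18/5 ≈ -3.6000)
Y = -99/5 (Y = (-3 - 18/5)*3 = -33/5*3 = -99/5 ≈ -19.800)
((18 + 25)*(-19 - 14) + Y)² = ((18 + 25)*(-19 - 14) - 99/5)² = (43*(-33) - 99/5)² = (-1419 - 99/5)² = (-7194/5)² = 51753636/25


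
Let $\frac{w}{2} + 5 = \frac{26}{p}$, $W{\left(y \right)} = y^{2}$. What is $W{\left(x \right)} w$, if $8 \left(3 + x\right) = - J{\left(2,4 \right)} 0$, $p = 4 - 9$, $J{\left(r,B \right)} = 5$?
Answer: $- \frac{918}{5} \approx -183.6$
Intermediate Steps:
$p = -5$
$x = -3$ ($x = -3 + \frac{\left(-1\right) 5 \cdot 0}{8} = -3 + \frac{\left(-5\right) 0}{8} = -3 + \frac{1}{8} \cdot 0 = -3 + 0 = -3$)
$w = - \frac{102}{5}$ ($w = -10 + 2 \frac{26}{-5} = -10 + 2 \cdot 26 \left(- \frac{1}{5}\right) = -10 + 2 \left(- \frac{26}{5}\right) = -10 - \frac{52}{5} = - \frac{102}{5} \approx -20.4$)
$W{\left(x \right)} w = \left(-3\right)^{2} \left(- \frac{102}{5}\right) = 9 \left(- \frac{102}{5}\right) = - \frac{918}{5}$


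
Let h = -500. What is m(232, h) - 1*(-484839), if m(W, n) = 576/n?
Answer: 60604731/125 ≈ 4.8484e+5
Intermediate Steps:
m(232, h) - 1*(-484839) = 576/(-500) - 1*(-484839) = 576*(-1/500) + 484839 = -144/125 + 484839 = 60604731/125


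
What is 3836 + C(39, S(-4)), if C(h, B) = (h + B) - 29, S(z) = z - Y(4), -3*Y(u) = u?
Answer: 11530/3 ≈ 3843.3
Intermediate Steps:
Y(u) = -u/3
S(z) = 4/3 + z (S(z) = z - (-1)*4/3 = z - 1*(-4/3) = z + 4/3 = 4/3 + z)
C(h, B) = -29 + B + h (C(h, B) = (B + h) - 29 = -29 + B + h)
3836 + C(39, S(-4)) = 3836 + (-29 + (4/3 - 4) + 39) = 3836 + (-29 - 8/3 + 39) = 3836 + 22/3 = 11530/3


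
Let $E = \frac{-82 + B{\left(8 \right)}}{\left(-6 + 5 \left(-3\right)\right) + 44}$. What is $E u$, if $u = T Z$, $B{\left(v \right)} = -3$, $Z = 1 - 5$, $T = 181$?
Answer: $\frac{61540}{23} \approx 2675.7$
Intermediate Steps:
$Z = -4$ ($Z = 1 - 5 = -4$)
$E = - \frac{85}{23}$ ($E = \frac{-82 - 3}{\left(-6 + 5 \left(-3\right)\right) + 44} = - \frac{85}{\left(-6 - 15\right) + 44} = - \frac{85}{-21 + 44} = - \frac{85}{23} \approx -3.6957$)
$u = -724$ ($u = 181 \left(-4\right) = -724$)
$E u = \left(- \frac{85}{23}\right) \left(-724\right) = \frac{61540}{23}$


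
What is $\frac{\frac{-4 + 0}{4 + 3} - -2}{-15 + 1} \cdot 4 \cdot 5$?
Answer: $- \frac{100}{49} \approx -2.0408$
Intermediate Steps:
$\frac{\frac{-4 + 0}{4 + 3} - -2}{-15 + 1} \cdot 4 \cdot 5 = \frac{- \frac{4}{7} + 2}{-14} \cdot 20 = \left(\left(-4\right) \frac{1}{7} + 2\right) \left(- \frac{1}{14}\right) 20 = \left(- \frac{4}{7} + 2\right) \left(- \frac{1}{14}\right) 20 = \frac{10}{7} \left(- \frac{1}{14}\right) 20 = \left(- \frac{5}{49}\right) 20 = - \frac{100}{49}$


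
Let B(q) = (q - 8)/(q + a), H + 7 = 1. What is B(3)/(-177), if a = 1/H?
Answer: 10/1003 ≈ 0.0099701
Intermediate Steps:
H = -6 (H = -7 + 1 = -6)
a = -1/6 (a = 1/(-6) = -1/6 ≈ -0.16667)
B(q) = (-8 + q)/(-1/6 + q) (B(q) = (q - 8)/(q - 1/6) = (-8 + q)/(-1/6 + q))
B(3)/(-177) = (6*(-8 + 3)/(-1 + 6*3))/(-177) = (6*(-5)/(-1 + 18))*(-1/177) = (6*(-5)/17)*(-1/177) = (6*(1/17)*(-5))*(-1/177) = -30/17*(-1/177) = 10/1003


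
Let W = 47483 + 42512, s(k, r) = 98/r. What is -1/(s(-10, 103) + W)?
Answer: -103/9269583 ≈ -1.1112e-5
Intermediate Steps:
W = 89995
-1/(s(-10, 103) + W) = -1/(98/103 + 89995) = -1/9269583/103 = -1*103/9269583 = -103/9269583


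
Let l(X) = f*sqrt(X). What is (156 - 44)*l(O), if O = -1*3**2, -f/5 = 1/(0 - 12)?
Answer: 140*I ≈ 140.0*I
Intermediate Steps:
f = 5/12 (f = -5/(0 - 12) = -5/(-12) = -5*(-1/12) = 5/12 ≈ 0.41667)
O = -9 (O = -1*9 = -9)
l(X) = 5*sqrt(X)/12
(156 - 44)*l(O) = (156 - 44)*(5*sqrt(-9)/12) = 112*(5*(3*I)/12) = 112*(5*I/4) = 140*I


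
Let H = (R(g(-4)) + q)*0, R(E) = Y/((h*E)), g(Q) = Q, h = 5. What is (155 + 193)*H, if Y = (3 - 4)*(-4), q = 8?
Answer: 0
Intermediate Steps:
Y = 4 (Y = -1*(-4) = 4)
R(E) = 4/(5*E) (R(E) = 4/((5*E)) = 4*(1/(5*E)) = 4/(5*E))
H = 0 (H = ((⅘)/(-4) + 8)*0 = ((⅘)*(-¼) + 8)*0 = (-⅕ + 8)*0 = (39/5)*0 = 0)
(155 + 193)*H = (155 + 193)*0 = 348*0 = 0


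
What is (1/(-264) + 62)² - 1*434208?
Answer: -29994682079/69696 ≈ -4.3036e+5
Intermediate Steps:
(1/(-264) + 62)² - 1*434208 = (-1/264 + 62)² - 434208 = (16367/264)² - 434208 = 267878689/69696 - 434208 = -29994682079/69696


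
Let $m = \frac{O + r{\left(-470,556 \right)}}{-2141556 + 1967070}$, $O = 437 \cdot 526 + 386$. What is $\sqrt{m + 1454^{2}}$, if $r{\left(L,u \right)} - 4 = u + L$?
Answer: $\frac{\sqrt{16091247845458617}}{87243} \approx 1454.0$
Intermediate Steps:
$r{\left(L,u \right)} = 4 + L + u$ ($r{\left(L,u \right)} = 4 + \left(u + L\right) = 4 + \left(L + u\right) = 4 + L + u$)
$O = 230248$ ($O = 229862 + 386 = 230248$)
$m = - \frac{115169}{87243}$ ($m = \frac{230248 + \left(4 - 470 + 556\right)}{-2141556 + 1967070} = \frac{230248 + 90}{-174486} = 230338 \left(- \frac{1}{174486}\right) = - \frac{115169}{87243} \approx -1.3201$)
$\sqrt{m + 1454^{2}} = \sqrt{- \frac{115169}{87243} + 1454^{2}} = \sqrt{- \frac{115169}{87243} + 2114116} = \sqrt{\frac{184441707019}{87243}} = \frac{\sqrt{16091247845458617}}{87243}$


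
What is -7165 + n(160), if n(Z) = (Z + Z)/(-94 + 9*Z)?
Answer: -4821885/673 ≈ -7164.8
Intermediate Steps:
n(Z) = 2*Z/(-94 + 9*Z) (n(Z) = (2*Z)/(-94 + 9*Z) = 2*Z/(-94 + 9*Z))
-7165 + n(160) = -7165 + 2*160/(-94 + 9*160) = -7165 + 2*160/(-94 + 1440) = -7165 + 2*160/1346 = -7165 + 2*160*(1/1346) = -7165 + 160/673 = -4821885/673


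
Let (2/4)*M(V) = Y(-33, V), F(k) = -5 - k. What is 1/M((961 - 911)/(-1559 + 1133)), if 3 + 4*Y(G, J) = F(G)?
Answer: 2/25 ≈ 0.080000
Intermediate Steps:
Y(G, J) = -2 - G/4 (Y(G, J) = -¾ + (-5 - G)/4 = -¾ + (-5/4 - G/4) = -2 - G/4)
M(V) = 25/2 (M(V) = 2*(-2 - ¼*(-33)) = 2*(-2 + 33/4) = 2*(25/4) = 25/2)
1/M((961 - 911)/(-1559 + 1133)) = 1/(25/2) = 2/25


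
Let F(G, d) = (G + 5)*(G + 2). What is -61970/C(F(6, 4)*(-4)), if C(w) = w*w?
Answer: -30985/61952 ≈ -0.50014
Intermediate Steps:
F(G, d) = (2 + G)*(5 + G) (F(G, d) = (5 + G)*(2 + G) = (2 + G)*(5 + G))
C(w) = w²
-61970/C(F(6, 4)*(-4)) = -61970*1/(16*(10 + 6² + 7*6)²) = -61970*1/(16*(10 + 36 + 42)²) = -61970/((88*(-4))²) = -61970/((-352)²) = -61970/123904 = -61970*1/123904 = -30985/61952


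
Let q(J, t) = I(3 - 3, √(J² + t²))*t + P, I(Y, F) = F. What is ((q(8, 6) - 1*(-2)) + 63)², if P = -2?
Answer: 15129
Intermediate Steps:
q(J, t) = -2 + t*√(J² + t²) (q(J, t) = √(J² + t²)*t - 2 = t*√(J² + t²) - 2 = -2 + t*√(J² + t²))
((q(8, 6) - 1*(-2)) + 63)² = (((-2 + 6*√(8² + 6²)) - 1*(-2)) + 63)² = (((-2 + 6*√(64 + 36)) + 2) + 63)² = (((-2 + 6*√100) + 2) + 63)² = (((-2 + 6*10) + 2) + 63)² = (((-2 + 60) + 2) + 63)² = ((58 + 2) + 63)² = (60 + 63)² = 123² = 15129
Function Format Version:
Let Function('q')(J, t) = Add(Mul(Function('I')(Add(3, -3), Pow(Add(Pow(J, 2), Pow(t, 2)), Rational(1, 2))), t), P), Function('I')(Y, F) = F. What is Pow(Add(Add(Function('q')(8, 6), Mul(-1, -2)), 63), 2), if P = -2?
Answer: 15129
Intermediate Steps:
Function('q')(J, t) = Add(-2, Mul(t, Pow(Add(Pow(J, 2), Pow(t, 2)), Rational(1, 2)))) (Function('q')(J, t) = Add(Mul(Pow(Add(Pow(J, 2), Pow(t, 2)), Rational(1, 2)), t), -2) = Add(Mul(t, Pow(Add(Pow(J, 2), Pow(t, 2)), Rational(1, 2))), -2) = Add(-2, Mul(t, Pow(Add(Pow(J, 2), Pow(t, 2)), Rational(1, 2)))))
Pow(Add(Add(Function('q')(8, 6), Mul(-1, -2)), 63), 2) = Pow(Add(Add(Add(-2, Mul(6, Pow(Add(Pow(8, 2), Pow(6, 2)), Rational(1, 2)))), Mul(-1, -2)), 63), 2) = Pow(Add(Add(Add(-2, Mul(6, Pow(Add(64, 36), Rational(1, 2)))), 2), 63), 2) = Pow(Add(Add(Add(-2, Mul(6, Pow(100, Rational(1, 2)))), 2), 63), 2) = Pow(Add(Add(Add(-2, Mul(6, 10)), 2), 63), 2) = Pow(Add(Add(Add(-2, 60), 2), 63), 2) = Pow(Add(Add(58, 2), 63), 2) = Pow(Add(60, 63), 2) = Pow(123, 2) = 15129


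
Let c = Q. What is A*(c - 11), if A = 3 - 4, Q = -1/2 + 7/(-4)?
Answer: 53/4 ≈ 13.250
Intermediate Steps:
Q = -9/4 (Q = -1*½ + 7*(-¼) = -½ - 7/4 = -9/4 ≈ -2.2500)
c = -9/4 ≈ -2.2500
A = -1
A*(c - 11) = -(-9/4 - 11) = -1*(-53/4) = 53/4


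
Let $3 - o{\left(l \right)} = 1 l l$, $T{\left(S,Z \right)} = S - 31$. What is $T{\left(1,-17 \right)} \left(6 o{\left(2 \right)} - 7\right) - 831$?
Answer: $-441$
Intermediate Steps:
$T{\left(S,Z \right)} = -31 + S$
$o{\left(l \right)} = 3 - l^{2}$ ($o{\left(l \right)} = 3 - 1 l l = 3 - l l = 3 - l^{2}$)
$T{\left(1,-17 \right)} \left(6 o{\left(2 \right)} - 7\right) - 831 = \left(-31 + 1\right) \left(6 \left(3 - 2^{2}\right) - 7\right) - 831 = - 30 \left(6 \left(3 - 4\right) - 7\right) - 831 = - 30 \left(6 \left(-1\right) - 7\right) - 831 = - 30 \left(-6 - 7\right) - 831 = \left(-30\right) \left(-13\right) - 831 = 390 - 831 = -441$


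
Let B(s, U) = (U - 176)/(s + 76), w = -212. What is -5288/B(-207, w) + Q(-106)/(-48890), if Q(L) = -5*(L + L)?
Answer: -846697080/474233 ≈ -1785.4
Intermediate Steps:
B(s, U) = (-176 + U)/(76 + s)
Q(L) = -10*L
-5288/B(-207, w) + Q(-106)/(-48890) = -5288*(76 - 207)/(-176 - 212) - 10*(-106)/(-48890) = -5288/(-388/(-131)) + 1060*(-1/48890) = -5288/((-1/131*(-388))) - 106/4889 = -5288/388/131 - 106/4889 = -5288*131/388 - 106/4889 = -173182/97 - 106/4889 = -846697080/474233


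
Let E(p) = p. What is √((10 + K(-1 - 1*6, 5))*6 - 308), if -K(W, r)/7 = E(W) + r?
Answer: 2*I*√41 ≈ 12.806*I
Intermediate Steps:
K(W, r) = -7*W - 7*r (K(W, r) = -7*(W + r) = -7*W - 7*r)
√((10 + K(-1 - 1*6, 5))*6 - 308) = √((10 + (-7*(-1 - 1*6) - 7*5))*6 - 308) = √((10 + (-7*(-1 - 6) - 35))*6 - 308) = √((10 + (-7*(-7) - 35))*6 - 308) = √((10 + (49 - 35))*6 - 308) = √((10 + 14)*6 - 308) = √(24*6 - 308) = √(144 - 308) = √(-164) = 2*I*√41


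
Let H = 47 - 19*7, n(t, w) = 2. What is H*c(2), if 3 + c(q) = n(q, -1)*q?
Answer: -86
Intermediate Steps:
c(q) = -3 + 2*q
H = -86 (H = 47 - 133 = -86)
H*c(2) = -86*(-3 + 2*2) = -86*(-3 + 4) = -86*1 = -86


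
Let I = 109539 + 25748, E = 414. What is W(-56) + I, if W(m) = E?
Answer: 135701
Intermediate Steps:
I = 135287
W(m) = 414
W(-56) + I = 414 + 135287 = 135701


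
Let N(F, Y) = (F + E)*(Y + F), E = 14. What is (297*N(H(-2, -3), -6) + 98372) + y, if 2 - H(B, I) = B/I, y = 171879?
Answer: 248999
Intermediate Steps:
H(B, I) = 2 - B/I
N(F, Y) = (14 + F)*(F + Y) (N(F, Y) = (F + 14)*(Y + F) = (14 + F)*(F + Y))
(297*N(H(-2, -3), -6) + 98372) + y = (297*((2 - 1*(-2)/(-3))² + 14*(2 - 1*(-2)/(-3)) + 14*(-6) + (2 - 1*(-2)/(-3))*(-6)) + 98372) + 171879 = (297*((2 - 1*(-2)*(-⅓))² + 14*(2 - 1*(-2)*(-⅓)) - 84 + (2 - 1*(-2)*(-⅓))*(-6)) + 98372) + 171879 = (297*((2 - ⅔)² + 14*(2 - ⅔) - 84 + (2 - ⅔)*(-6)) + 98372) + 171879 = (297*((4/3)² + 14*(4/3) - 84 + (4/3)*(-6)) + 98372) + 171879 = (297*(16/9 + 56/3 - 84 - 8) + 98372) + 171879 = (297*(-644/9) + 98372) + 171879 = (-21252 + 98372) + 171879 = 77120 + 171879 = 248999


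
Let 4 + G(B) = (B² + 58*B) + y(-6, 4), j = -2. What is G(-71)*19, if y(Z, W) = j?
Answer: 17423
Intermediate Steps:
y(Z, W) = -2
G(B) = -6 + B² + 58*B (G(B) = -4 + ((B² + 58*B) - 2) = -4 + (-2 + B² + 58*B) = -6 + B² + 58*B)
G(-71)*19 = (-6 + (-71)² + 58*(-71))*19 = (-6 + 5041 - 4118)*19 = 917*19 = 17423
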